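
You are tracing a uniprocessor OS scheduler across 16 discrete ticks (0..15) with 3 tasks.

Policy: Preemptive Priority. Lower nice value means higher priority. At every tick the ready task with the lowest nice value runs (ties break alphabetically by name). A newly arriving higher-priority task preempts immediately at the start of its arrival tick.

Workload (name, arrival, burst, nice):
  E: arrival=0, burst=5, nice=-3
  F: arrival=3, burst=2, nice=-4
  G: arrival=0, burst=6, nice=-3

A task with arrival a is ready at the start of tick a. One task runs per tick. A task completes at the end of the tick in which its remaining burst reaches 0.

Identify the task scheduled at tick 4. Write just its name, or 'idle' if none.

t=0: ready={E,G} → run E
t=1: ready={E,G} → run E
t=2: ready={E,G} → run E
t=3: ready={E,F,G} → run F
t=4: ready={E,F,G} → run F
t=5: ready={E,G} → run E
t=6: ready={E,G} → run E
t=7: ready={G} → run G
t=8: ready={G} → run G
t=9: ready={G} → run G
t=10: ready={G} → run G
t=11: ready={G} → run G
t=12: ready={G} → run G
t=13: (idle)
t=14: (idle)
t=15: (idle)

running at tick 4 = F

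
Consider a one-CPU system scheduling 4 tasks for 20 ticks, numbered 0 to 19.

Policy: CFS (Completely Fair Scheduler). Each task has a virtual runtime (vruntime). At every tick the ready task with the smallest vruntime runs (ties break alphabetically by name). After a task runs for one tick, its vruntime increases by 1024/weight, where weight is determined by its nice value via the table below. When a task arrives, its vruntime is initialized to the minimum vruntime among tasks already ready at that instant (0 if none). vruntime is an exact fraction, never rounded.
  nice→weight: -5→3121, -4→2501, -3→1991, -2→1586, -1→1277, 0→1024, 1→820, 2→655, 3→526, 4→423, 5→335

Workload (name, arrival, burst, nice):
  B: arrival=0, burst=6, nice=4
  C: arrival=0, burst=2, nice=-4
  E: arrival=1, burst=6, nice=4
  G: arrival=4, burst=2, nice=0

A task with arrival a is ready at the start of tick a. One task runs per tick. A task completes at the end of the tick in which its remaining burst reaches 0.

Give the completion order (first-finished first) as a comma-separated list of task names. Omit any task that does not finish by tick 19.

t=0: vr[B=0 C=0] → run B
t=1: vr[B=1024/423 C=0 E=0] → run C
t=2: vr[B=1024/423 C=1024/2501 E=0] → run E
t=3: vr[B=1024/423 C=1024/2501 E=1024/423] → run C
t=4: vr[B=1024/423 E=1024/423 G=1024/423] → run B
t=5: vr[B=2048/423 E=1024/423 G=1024/423] → run E
t=6: vr[B=2048/423 E=2048/423 G=1024/423] → run G
t=7: vr[B=2048/423 E=2048/423 G=1447/423] → run G
t=8: vr[B=2048/423 E=2048/423] → run B
t=9: vr[B=1024/141 E=2048/423] → run E
t=10: vr[B=1024/141 E=1024/141] → run B
t=11: vr[B=4096/423 E=1024/141] → run E
t=12: vr[B=4096/423 E=4096/423] → run B
t=13: vr[B=5120/423 E=4096/423] → run E
t=14: vr[B=5120/423 E=5120/423] → run B
t=15: vr[E=5120/423] → run E
t=16: (idle)
t=17: (idle)
t=18: (idle)
t=19: (idle)

completion order = C, G, B, E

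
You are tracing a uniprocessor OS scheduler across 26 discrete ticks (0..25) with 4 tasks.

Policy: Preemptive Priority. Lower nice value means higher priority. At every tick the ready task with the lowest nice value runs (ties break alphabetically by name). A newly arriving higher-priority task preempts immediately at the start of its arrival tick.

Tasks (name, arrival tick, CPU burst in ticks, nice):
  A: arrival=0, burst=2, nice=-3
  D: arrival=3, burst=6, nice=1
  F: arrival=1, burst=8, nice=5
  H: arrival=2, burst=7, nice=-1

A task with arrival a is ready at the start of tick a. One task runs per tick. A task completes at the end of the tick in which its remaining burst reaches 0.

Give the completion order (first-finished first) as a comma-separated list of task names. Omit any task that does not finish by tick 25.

t=0: ready={A} → run A
t=1: ready={A,F} → run A
t=2: ready={F,H} → run H
t=3: ready={D,F,H} → run H
t=4: ready={D,F,H} → run H
t=5: ready={D,F,H} → run H
t=6: ready={D,F,H} → run H
t=7: ready={D,F,H} → run H
t=8: ready={D,F,H} → run H
t=9: ready={D,F} → run D
t=10: ready={D,F} → run D
t=11: ready={D,F} → run D
t=12: ready={D,F} → run D
t=13: ready={D,F} → run D
t=14: ready={D,F} → run D
t=15: ready={F} → run F
t=16: ready={F} → run F
t=17: ready={F} → run F
t=18: ready={F} → run F
t=19: ready={F} → run F
t=20: ready={F} → run F
t=21: ready={F} → run F
t=22: ready={F} → run F
t=23: (idle)
t=24: (idle)
t=25: (idle)

completion order = A, H, D, F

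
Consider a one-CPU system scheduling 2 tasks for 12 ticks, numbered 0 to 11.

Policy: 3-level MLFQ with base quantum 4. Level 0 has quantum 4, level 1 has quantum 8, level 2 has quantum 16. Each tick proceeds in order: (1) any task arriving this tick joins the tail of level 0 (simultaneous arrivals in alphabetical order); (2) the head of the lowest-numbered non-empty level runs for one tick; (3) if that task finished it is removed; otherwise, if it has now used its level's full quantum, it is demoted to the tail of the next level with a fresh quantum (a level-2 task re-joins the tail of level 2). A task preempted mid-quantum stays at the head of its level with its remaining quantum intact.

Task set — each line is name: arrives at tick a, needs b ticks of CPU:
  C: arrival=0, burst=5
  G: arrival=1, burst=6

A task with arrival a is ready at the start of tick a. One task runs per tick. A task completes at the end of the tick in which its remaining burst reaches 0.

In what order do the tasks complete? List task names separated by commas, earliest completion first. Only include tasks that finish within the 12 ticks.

t=0: L0/L1/L2 = C/-/- → run C
t=1: L0/L1/L2 = CG/-/- → run C
t=2: L0/L1/L2 = CG/-/- → run C
t=3: L0/L1/L2 = CG/-/- → run C
t=4: L0/L1/L2 = G/C/- → run G
t=5: L0/L1/L2 = G/C/- → run G
t=6: L0/L1/L2 = G/C/- → run G
t=7: L0/L1/L2 = G/C/- → run G
t=8: L0/L1/L2 = -/CG/- → run C
t=9: L0/L1/L2 = -/G/- → run G
t=10: L0/L1/L2 = -/G/- → run G
t=11: (idle)

completion order = C, G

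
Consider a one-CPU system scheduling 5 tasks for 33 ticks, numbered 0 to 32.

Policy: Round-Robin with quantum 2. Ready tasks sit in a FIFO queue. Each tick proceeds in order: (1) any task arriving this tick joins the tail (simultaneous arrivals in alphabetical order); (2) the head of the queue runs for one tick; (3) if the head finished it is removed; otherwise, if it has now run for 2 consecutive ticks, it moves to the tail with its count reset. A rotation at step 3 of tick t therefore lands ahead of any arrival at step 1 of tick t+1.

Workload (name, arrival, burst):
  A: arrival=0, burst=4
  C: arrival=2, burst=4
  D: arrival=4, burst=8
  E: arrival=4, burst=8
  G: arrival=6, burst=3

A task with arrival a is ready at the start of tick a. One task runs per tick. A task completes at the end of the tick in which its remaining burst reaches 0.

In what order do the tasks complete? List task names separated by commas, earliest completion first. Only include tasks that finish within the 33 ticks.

t=0: queue=[A] q_used=0 → run A
t=1: queue=[A] q_used=1 → run A
t=2: queue=[A,C] q_used=0 → run A
t=3: queue=[A,C] q_used=1 → run A
t=4: queue=[C,D,E] q_used=0 → run C
t=5: queue=[C,D,E] q_used=1 → run C
t=6: queue=[D,E,C,G] q_used=0 → run D
t=7: queue=[D,E,C,G] q_used=1 → run D
t=8: queue=[E,C,G,D] q_used=0 → run E
t=9: queue=[E,C,G,D] q_used=1 → run E
t=10: queue=[C,G,D,E] q_used=0 → run C
t=11: queue=[C,G,D,E] q_used=1 → run C
t=12: queue=[G,D,E] q_used=0 → run G
t=13: queue=[G,D,E] q_used=1 → run G
t=14: queue=[D,E,G] q_used=0 → run D
t=15: queue=[D,E,G] q_used=1 → run D
t=16: queue=[E,G,D] q_used=0 → run E
t=17: queue=[E,G,D] q_used=1 → run E
t=18: queue=[G,D,E] q_used=0 → run G
t=19: queue=[D,E] q_used=0 → run D
t=20: queue=[D,E] q_used=1 → run D
t=21: queue=[E,D] q_used=0 → run E
t=22: queue=[E,D] q_used=1 → run E
t=23: queue=[D,E] q_used=0 → run D
t=24: queue=[D,E] q_used=1 → run D
t=25: queue=[E] q_used=0 → run E
t=26: queue=[E] q_used=1 → run E
t=27: (idle)
t=28: (idle)
t=29: (idle)
t=30: (idle)
t=31: (idle)
t=32: (idle)

completion order = A, C, G, D, E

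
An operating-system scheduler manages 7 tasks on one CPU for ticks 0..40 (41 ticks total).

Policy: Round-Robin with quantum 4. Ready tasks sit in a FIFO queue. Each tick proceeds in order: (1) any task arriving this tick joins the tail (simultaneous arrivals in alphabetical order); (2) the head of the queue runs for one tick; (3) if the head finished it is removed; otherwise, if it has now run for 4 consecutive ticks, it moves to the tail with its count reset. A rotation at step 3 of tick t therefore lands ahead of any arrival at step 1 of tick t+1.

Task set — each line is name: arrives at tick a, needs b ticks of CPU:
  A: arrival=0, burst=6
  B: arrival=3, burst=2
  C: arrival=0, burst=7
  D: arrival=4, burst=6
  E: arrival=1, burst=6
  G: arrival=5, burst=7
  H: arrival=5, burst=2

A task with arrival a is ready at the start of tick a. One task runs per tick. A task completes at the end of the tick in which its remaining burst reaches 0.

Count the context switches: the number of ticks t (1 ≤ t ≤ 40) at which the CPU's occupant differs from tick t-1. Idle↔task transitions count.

context switches = 12

t=0: queue=[A,C] q_used=0 → run A
t=1: queue=[A,C,E] q_used=1 → run A
t=2: queue=[A,C,E] q_used=2 → run A
t=3: queue=[A,C,E,B] q_used=3 → run A
t=4: queue=[C,E,B,A,D] q_used=0 → run C
t=5: queue=[C,E,B,A,D,G,H] q_used=1 → run C
t=6: queue=[C,E,B,A,D,G,H] q_used=2 → run C
t=7: queue=[C,E,B,A,D,G,H] q_used=3 → run C
t=8: queue=[E,B,A,D,G,H,C] q_used=0 → run E
t=9: queue=[E,B,A,D,G,H,C] q_used=1 → run E
t=10: queue=[E,B,A,D,G,H,C] q_used=2 → run E
t=11: queue=[E,B,A,D,G,H,C] q_used=3 → run E
t=12: queue=[B,A,D,G,H,C,E] q_used=0 → run B
t=13: queue=[B,A,D,G,H,C,E] q_used=1 → run B
t=14: queue=[A,D,G,H,C,E] q_used=0 → run A
t=15: queue=[A,D,G,H,C,E] q_used=1 → run A
t=16: queue=[D,G,H,C,E] q_used=0 → run D
t=17: queue=[D,G,H,C,E] q_used=1 → run D
t=18: queue=[D,G,H,C,E] q_used=2 → run D
t=19: queue=[D,G,H,C,E] q_used=3 → run D
t=20: queue=[G,H,C,E,D] q_used=0 → run G
t=21: queue=[G,H,C,E,D] q_used=1 → run G
t=22: queue=[G,H,C,E,D] q_used=2 → run G
t=23: queue=[G,H,C,E,D] q_used=3 → run G
t=24: queue=[H,C,E,D,G] q_used=0 → run H
t=25: queue=[H,C,E,D,G] q_used=1 → run H
t=26: queue=[C,E,D,G] q_used=0 → run C
t=27: queue=[C,E,D,G] q_used=1 → run C
t=28: queue=[C,E,D,G] q_used=2 → run C
t=29: queue=[E,D,G] q_used=0 → run E
t=30: queue=[E,D,G] q_used=1 → run E
t=31: queue=[D,G] q_used=0 → run D
t=32: queue=[D,G] q_used=1 → run D
t=33: queue=[G] q_used=0 → run G
t=34: queue=[G] q_used=1 → run G
t=35: queue=[G] q_used=2 → run G
t=36: (idle)
t=37: (idle)
t=38: (idle)
t=39: (idle)
t=40: (idle)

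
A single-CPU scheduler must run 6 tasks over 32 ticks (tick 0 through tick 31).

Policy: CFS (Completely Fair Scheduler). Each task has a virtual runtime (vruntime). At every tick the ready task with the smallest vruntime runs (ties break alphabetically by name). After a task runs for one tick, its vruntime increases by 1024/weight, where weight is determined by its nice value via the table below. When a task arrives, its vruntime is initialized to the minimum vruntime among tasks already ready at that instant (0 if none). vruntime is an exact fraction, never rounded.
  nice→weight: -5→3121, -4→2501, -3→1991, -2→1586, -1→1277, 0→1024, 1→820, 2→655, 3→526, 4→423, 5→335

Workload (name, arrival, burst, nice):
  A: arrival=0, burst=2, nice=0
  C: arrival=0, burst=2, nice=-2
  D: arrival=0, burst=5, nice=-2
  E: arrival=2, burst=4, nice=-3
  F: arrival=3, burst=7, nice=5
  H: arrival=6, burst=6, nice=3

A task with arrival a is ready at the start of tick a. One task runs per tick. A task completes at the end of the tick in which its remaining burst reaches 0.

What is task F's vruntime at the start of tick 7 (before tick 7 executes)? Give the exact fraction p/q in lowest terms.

vruntime(F, start of tick 7) = 1024/335

t=0: vr[A=0 C=0 D=0] → run A
t=1: vr[A=1 C=0 D=0] → run C
t=2: vr[A=1 C=512/793 D=0 E=0] → run D
t=3: vr[A=1 C=512/793 D=512/793 E=0 F=0] → run E
t=4: vr[A=1 C=512/793 D=512/793 E=1024/1991 F=0] → run F
t=5: vr[A=1 C=512/793 D=512/793 E=1024/1991 F=1024/335] → run E
t=6: vr[A=1 C=512/793 D=512/793 E=2048/1991 F=1024/335 H=512/793] → run C
t=7: vr[A=1 D=512/793 E=2048/1991 F=1024/335 H=512/793] → run D
t=8: vr[A=1 D=1024/793 E=2048/1991 F=1024/335 H=512/793] → run H
t=9: vr[A=1 D=1024/793 E=2048/1991 F=1024/335 H=540672/208559] → run A
t=10: vr[D=1024/793 E=2048/1991 F=1024/335 H=540672/208559] → run E
t=11: vr[D=1024/793 E=3072/1991 F=1024/335 H=540672/208559] → run D
t=12: vr[D=1536/793 E=3072/1991 F=1024/335 H=540672/208559] → run E
t=13: vr[D=1536/793 F=1024/335 H=540672/208559] → run D
t=14: vr[D=2048/793 F=1024/335 H=540672/208559] → run D
t=15: vr[F=1024/335 H=540672/208559] → run H
t=16: vr[F=1024/335 H=946688/208559] → run F
t=17: vr[F=2048/335 H=946688/208559] → run H
t=18: vr[F=2048/335 H=1352704/208559] → run F
t=19: vr[F=3072/335 H=1352704/208559] → run H
t=20: vr[F=3072/335 H=1758720/208559] → run H
t=21: vr[F=3072/335 H=2164736/208559] → run F
t=22: vr[F=4096/335 H=2164736/208559] → run H
t=23: vr[F=4096/335] → run F
t=24: vr[F=1024/67] → run F
t=25: vr[F=6144/335] → run F
t=26: (idle)
t=27: (idle)
t=28: (idle)
t=29: (idle)
t=30: (idle)
t=31: (idle)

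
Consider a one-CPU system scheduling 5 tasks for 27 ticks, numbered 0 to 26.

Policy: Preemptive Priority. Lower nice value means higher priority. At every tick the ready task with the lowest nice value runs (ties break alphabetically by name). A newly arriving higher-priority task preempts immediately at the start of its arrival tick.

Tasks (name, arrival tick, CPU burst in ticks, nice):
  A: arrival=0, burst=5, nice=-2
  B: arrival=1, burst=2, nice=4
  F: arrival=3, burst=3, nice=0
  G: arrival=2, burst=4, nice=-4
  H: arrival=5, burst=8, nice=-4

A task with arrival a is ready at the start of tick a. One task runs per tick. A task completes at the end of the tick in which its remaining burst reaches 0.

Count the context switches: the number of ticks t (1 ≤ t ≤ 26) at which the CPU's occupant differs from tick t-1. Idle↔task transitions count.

t=0: ready={A} → run A
t=1: ready={A,B} → run A
t=2: ready={A,B,G} → run G
t=3: ready={A,B,F,G} → run G
t=4: ready={A,B,F,G} → run G
t=5: ready={A,B,F,G,H} → run G
t=6: ready={A,B,F,H} → run H
t=7: ready={A,B,F,H} → run H
t=8: ready={A,B,F,H} → run H
t=9: ready={A,B,F,H} → run H
t=10: ready={A,B,F,H} → run H
t=11: ready={A,B,F,H} → run H
t=12: ready={A,B,F,H} → run H
t=13: ready={A,B,F,H} → run H
t=14: ready={A,B,F} → run A
t=15: ready={A,B,F} → run A
t=16: ready={A,B,F} → run A
t=17: ready={B,F} → run F
t=18: ready={B,F} → run F
t=19: ready={B,F} → run F
t=20: ready={B} → run B
t=21: ready={B} → run B
t=22: (idle)
t=23: (idle)
t=24: (idle)
t=25: (idle)
t=26: (idle)

context switches = 6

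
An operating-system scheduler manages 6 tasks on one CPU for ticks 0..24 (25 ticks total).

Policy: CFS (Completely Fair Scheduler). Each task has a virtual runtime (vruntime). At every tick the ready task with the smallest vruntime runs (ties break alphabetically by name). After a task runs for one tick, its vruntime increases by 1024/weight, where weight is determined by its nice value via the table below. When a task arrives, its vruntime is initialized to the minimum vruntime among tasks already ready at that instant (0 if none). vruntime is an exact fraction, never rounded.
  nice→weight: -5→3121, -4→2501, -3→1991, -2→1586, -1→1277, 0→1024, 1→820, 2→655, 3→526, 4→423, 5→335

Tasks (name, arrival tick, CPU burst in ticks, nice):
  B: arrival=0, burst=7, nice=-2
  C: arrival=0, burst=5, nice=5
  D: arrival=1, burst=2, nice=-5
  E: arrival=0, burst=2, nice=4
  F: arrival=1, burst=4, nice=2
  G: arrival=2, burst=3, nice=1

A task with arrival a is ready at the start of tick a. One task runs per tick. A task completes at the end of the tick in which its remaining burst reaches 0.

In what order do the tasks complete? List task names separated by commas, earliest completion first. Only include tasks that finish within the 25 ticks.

t=0: vr[B=0 C=0 E=0] → run B
t=1: vr[B=512/793 C=0 D=0 E=0 F=0] → run C
t=2: vr[B=512/793 C=1024/335 D=0 E=0 F=0 G=0] → run D
t=3: vr[B=512/793 C=1024/335 D=1024/3121 E=0 F=0 G=0] → run E
t=4: vr[B=512/793 C=1024/335 D=1024/3121 E=1024/423 F=0 G=0] → run F
t=5: vr[B=512/793 C=1024/335 D=1024/3121 E=1024/423 F=1024/655 G=0] → run G
t=6: vr[B=512/793 C=1024/335 D=1024/3121 E=1024/423 F=1024/655 G=256/205] → run D
t=7: vr[B=512/793 C=1024/335 E=1024/423 F=1024/655 G=256/205] → run B
t=8: vr[B=1024/793 C=1024/335 E=1024/423 F=1024/655 G=256/205] → run G
t=9: vr[B=1024/793 C=1024/335 E=1024/423 F=1024/655 G=512/205] → run B
t=10: vr[B=1536/793 C=1024/335 E=1024/423 F=1024/655 G=512/205] → run F
t=11: vr[B=1536/793 C=1024/335 E=1024/423 F=2048/655 G=512/205] → run B
t=12: vr[B=2048/793 C=1024/335 E=1024/423 F=2048/655 G=512/205] → run E
t=13: vr[B=2048/793 C=1024/335 F=2048/655 G=512/205] → run G
t=14: vr[B=2048/793 C=1024/335 F=2048/655] → run B
t=15: vr[B=2560/793 C=1024/335 F=2048/655] → run C
t=16: vr[B=2560/793 C=2048/335 F=2048/655] → run F
t=17: vr[B=2560/793 C=2048/335 F=3072/655] → run B
t=18: vr[B=3072/793 C=2048/335 F=3072/655] → run B
t=19: vr[C=2048/335 F=3072/655] → run F
t=20: vr[C=2048/335] → run C
t=21: vr[C=3072/335] → run C
t=22: vr[C=4096/335] → run C
t=23: (idle)
t=24: (idle)

completion order = D, E, G, B, F, C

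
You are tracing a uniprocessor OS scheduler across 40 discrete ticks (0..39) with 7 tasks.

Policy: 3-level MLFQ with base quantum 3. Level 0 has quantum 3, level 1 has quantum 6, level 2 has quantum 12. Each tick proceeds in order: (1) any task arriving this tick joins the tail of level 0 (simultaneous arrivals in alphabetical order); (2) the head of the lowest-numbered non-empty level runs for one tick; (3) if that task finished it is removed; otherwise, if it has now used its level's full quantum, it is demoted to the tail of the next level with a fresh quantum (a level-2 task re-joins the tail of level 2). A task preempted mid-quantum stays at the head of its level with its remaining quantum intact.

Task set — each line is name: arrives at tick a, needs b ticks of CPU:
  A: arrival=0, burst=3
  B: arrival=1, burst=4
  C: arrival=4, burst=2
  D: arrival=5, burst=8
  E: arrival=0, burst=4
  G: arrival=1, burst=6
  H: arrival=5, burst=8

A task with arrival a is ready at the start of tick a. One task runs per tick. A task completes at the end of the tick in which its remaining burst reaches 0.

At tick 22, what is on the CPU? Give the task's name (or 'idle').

running at tick 22 = G

t=0: L0/L1/L2 = AE/-/- → run A
t=1: L0/L1/L2 = AEBG/-/- → run A
t=2: L0/L1/L2 = AEBG/-/- → run A
t=3: L0/L1/L2 = EBG/-/- → run E
t=4: L0/L1/L2 = EBGC/-/- → run E
t=5: L0/L1/L2 = EBGCDH/-/- → run E
t=6: L0/L1/L2 = BGCDH/E/- → run B
t=7: L0/L1/L2 = BGCDH/E/- → run B
t=8: L0/L1/L2 = BGCDH/E/- → run B
t=9: L0/L1/L2 = GCDH/EB/- → run G
t=10: L0/L1/L2 = GCDH/EB/- → run G
t=11: L0/L1/L2 = GCDH/EB/- → run G
t=12: L0/L1/L2 = CDH/EBG/- → run C
t=13: L0/L1/L2 = CDH/EBG/- → run C
t=14: L0/L1/L2 = DH/EBG/- → run D
t=15: L0/L1/L2 = DH/EBG/- → run D
t=16: L0/L1/L2 = DH/EBG/- → run D
t=17: L0/L1/L2 = H/EBGD/- → run H
t=18: L0/L1/L2 = H/EBGD/- → run H
t=19: L0/L1/L2 = H/EBGD/- → run H
t=20: L0/L1/L2 = -/EBGDH/- → run E
t=21: L0/L1/L2 = -/BGDH/- → run B
t=22: L0/L1/L2 = -/GDH/- → run G
t=23: L0/L1/L2 = -/GDH/- → run G
t=24: L0/L1/L2 = -/GDH/- → run G
t=25: L0/L1/L2 = -/DH/- → run D
t=26: L0/L1/L2 = -/DH/- → run D
t=27: L0/L1/L2 = -/DH/- → run D
t=28: L0/L1/L2 = -/DH/- → run D
t=29: L0/L1/L2 = -/DH/- → run D
t=30: L0/L1/L2 = -/H/- → run H
t=31: L0/L1/L2 = -/H/- → run H
t=32: L0/L1/L2 = -/H/- → run H
t=33: L0/L1/L2 = -/H/- → run H
t=34: L0/L1/L2 = -/H/- → run H
t=35: (idle)
t=36: (idle)
t=37: (idle)
t=38: (idle)
t=39: (idle)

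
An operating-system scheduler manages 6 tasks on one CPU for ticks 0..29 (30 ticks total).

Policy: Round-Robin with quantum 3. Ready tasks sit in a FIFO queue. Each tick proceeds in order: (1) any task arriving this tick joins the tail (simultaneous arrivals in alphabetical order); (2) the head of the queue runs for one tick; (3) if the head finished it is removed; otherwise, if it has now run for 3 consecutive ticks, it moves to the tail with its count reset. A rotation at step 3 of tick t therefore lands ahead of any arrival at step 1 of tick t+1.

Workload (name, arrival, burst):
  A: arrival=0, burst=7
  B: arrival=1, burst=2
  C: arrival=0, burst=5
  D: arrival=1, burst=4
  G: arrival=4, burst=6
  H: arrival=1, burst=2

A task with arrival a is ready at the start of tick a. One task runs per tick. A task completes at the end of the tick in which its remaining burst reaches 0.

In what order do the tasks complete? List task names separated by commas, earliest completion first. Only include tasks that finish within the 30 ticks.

t=0: queue=[A,C] q_used=0 → run A
t=1: queue=[A,C,B,D,H] q_used=1 → run A
t=2: queue=[A,C,B,D,H] q_used=2 → run A
t=3: queue=[C,B,D,H,A] q_used=0 → run C
t=4: queue=[C,B,D,H,A,G] q_used=1 → run C
t=5: queue=[C,B,D,H,A,G] q_used=2 → run C
t=6: queue=[B,D,H,A,G,C] q_used=0 → run B
t=7: queue=[B,D,H,A,G,C] q_used=1 → run B
t=8: queue=[D,H,A,G,C] q_used=0 → run D
t=9: queue=[D,H,A,G,C] q_used=1 → run D
t=10: queue=[D,H,A,G,C] q_used=2 → run D
t=11: queue=[H,A,G,C,D] q_used=0 → run H
t=12: queue=[H,A,G,C,D] q_used=1 → run H
t=13: queue=[A,G,C,D] q_used=0 → run A
t=14: queue=[A,G,C,D] q_used=1 → run A
t=15: queue=[A,G,C,D] q_used=2 → run A
t=16: queue=[G,C,D,A] q_used=0 → run G
t=17: queue=[G,C,D,A] q_used=1 → run G
t=18: queue=[G,C,D,A] q_used=2 → run G
t=19: queue=[C,D,A,G] q_used=0 → run C
t=20: queue=[C,D,A,G] q_used=1 → run C
t=21: queue=[D,A,G] q_used=0 → run D
t=22: queue=[A,G] q_used=0 → run A
t=23: queue=[G] q_used=0 → run G
t=24: queue=[G] q_used=1 → run G
t=25: queue=[G] q_used=2 → run G
t=26: (idle)
t=27: (idle)
t=28: (idle)
t=29: (idle)

completion order = B, H, C, D, A, G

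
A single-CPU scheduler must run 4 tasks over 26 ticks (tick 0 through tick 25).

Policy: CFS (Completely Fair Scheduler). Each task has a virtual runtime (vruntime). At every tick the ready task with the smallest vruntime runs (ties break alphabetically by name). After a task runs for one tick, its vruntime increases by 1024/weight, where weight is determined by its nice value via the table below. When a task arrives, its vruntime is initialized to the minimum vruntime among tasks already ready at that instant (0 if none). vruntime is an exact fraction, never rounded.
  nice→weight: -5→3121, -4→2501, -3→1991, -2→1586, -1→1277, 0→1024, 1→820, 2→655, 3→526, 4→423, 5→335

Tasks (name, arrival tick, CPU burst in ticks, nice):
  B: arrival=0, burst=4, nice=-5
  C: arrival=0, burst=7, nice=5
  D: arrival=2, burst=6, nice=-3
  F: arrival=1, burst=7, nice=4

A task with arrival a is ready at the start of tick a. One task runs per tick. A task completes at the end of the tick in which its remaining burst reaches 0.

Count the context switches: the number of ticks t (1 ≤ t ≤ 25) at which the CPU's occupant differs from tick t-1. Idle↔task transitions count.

context switches = 19

t=0: vr[B=0 C=0] → run B
t=1: vr[B=1024/3121 C=0 F=0] → run C
t=2: vr[B=1024/3121 C=1024/335 D=0 F=0] → run D
t=3: vr[B=1024/3121 C=1024/335 D=1024/1991 F=0] → run F
t=4: vr[B=1024/3121 C=1024/335 D=1024/1991 F=1024/423] → run B
t=5: vr[B=2048/3121 C=1024/335 D=1024/1991 F=1024/423] → run D
t=6: vr[B=2048/3121 C=1024/335 D=2048/1991 F=1024/423] → run B
t=7: vr[B=3072/3121 C=1024/335 D=2048/1991 F=1024/423] → run B
t=8: vr[C=1024/335 D=2048/1991 F=1024/423] → run D
t=9: vr[C=1024/335 D=3072/1991 F=1024/423] → run D
t=10: vr[C=1024/335 D=4096/1991 F=1024/423] → run D
t=11: vr[C=1024/335 D=5120/1991 F=1024/423] → run F
t=12: vr[C=1024/335 D=5120/1991 F=2048/423] → run D
t=13: vr[C=1024/335 F=2048/423] → run C
t=14: vr[C=2048/335 F=2048/423] → run F
t=15: vr[C=2048/335 F=1024/141] → run C
t=16: vr[C=3072/335 F=1024/141] → run F
t=17: vr[C=3072/335 F=4096/423] → run C
t=18: vr[C=4096/335 F=4096/423] → run F
t=19: vr[C=4096/335 F=5120/423] → run F
t=20: vr[C=4096/335 F=2048/141] → run C
t=21: vr[C=1024/67 F=2048/141] → run F
t=22: vr[C=1024/67] → run C
t=23: vr[C=6144/335] → run C
t=24: (idle)
t=25: (idle)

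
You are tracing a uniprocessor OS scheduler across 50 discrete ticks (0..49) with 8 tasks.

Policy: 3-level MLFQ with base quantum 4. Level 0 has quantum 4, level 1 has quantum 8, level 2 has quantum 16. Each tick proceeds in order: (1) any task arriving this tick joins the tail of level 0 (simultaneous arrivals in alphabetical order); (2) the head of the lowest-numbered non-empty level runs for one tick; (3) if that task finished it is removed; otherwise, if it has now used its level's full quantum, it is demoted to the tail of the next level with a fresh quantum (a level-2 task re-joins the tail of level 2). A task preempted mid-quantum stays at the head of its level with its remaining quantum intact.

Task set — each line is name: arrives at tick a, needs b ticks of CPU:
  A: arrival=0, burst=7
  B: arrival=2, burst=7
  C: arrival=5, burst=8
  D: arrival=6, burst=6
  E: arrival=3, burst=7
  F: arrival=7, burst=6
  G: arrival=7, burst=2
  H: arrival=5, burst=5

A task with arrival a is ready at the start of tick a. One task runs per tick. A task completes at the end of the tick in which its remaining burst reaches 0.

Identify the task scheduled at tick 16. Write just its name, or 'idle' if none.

t=0: L0/L1/L2 = A/-/- → run A
t=1: L0/L1/L2 = A/-/- → run A
t=2: L0/L1/L2 = AB/-/- → run A
t=3: L0/L1/L2 = ABE/-/- → run A
t=4: L0/L1/L2 = BE/A/- → run B
t=5: L0/L1/L2 = BECH/A/- → run B
t=6: L0/L1/L2 = BECHD/A/- → run B
t=7: L0/L1/L2 = BECHDFG/A/- → run B
t=8: L0/L1/L2 = ECHDFG/AB/- → run E
t=9: L0/L1/L2 = ECHDFG/AB/- → run E
t=10: L0/L1/L2 = ECHDFG/AB/- → run E
t=11: L0/L1/L2 = ECHDFG/AB/- → run E
t=12: L0/L1/L2 = CHDFG/ABE/- → run C
t=13: L0/L1/L2 = CHDFG/ABE/- → run C
t=14: L0/L1/L2 = CHDFG/ABE/- → run C
t=15: L0/L1/L2 = CHDFG/ABE/- → run C
t=16: L0/L1/L2 = HDFG/ABEC/- → run H
t=17: L0/L1/L2 = HDFG/ABEC/- → run H
t=18: L0/L1/L2 = HDFG/ABEC/- → run H
t=19: L0/L1/L2 = HDFG/ABEC/- → run H
t=20: L0/L1/L2 = DFG/ABECH/- → run D
t=21: L0/L1/L2 = DFG/ABECH/- → run D
t=22: L0/L1/L2 = DFG/ABECH/- → run D
t=23: L0/L1/L2 = DFG/ABECH/- → run D
t=24: L0/L1/L2 = FG/ABECHD/- → run F
t=25: L0/L1/L2 = FG/ABECHD/- → run F
t=26: L0/L1/L2 = FG/ABECHD/- → run F
t=27: L0/L1/L2 = FG/ABECHD/- → run F
t=28: L0/L1/L2 = G/ABECHDF/- → run G
t=29: L0/L1/L2 = G/ABECHDF/- → run G
t=30: L0/L1/L2 = -/ABECHDF/- → run A
t=31: L0/L1/L2 = -/ABECHDF/- → run A
t=32: L0/L1/L2 = -/ABECHDF/- → run A
t=33: L0/L1/L2 = -/BECHDF/- → run B
t=34: L0/L1/L2 = -/BECHDF/- → run B
t=35: L0/L1/L2 = -/BECHDF/- → run B
t=36: L0/L1/L2 = -/ECHDF/- → run E
t=37: L0/L1/L2 = -/ECHDF/- → run E
t=38: L0/L1/L2 = -/ECHDF/- → run E
t=39: L0/L1/L2 = -/CHDF/- → run C
t=40: L0/L1/L2 = -/CHDF/- → run C
t=41: L0/L1/L2 = -/CHDF/- → run C
t=42: L0/L1/L2 = -/CHDF/- → run C
t=43: L0/L1/L2 = -/HDF/- → run H
t=44: L0/L1/L2 = -/DF/- → run D
t=45: L0/L1/L2 = -/DF/- → run D
t=46: L0/L1/L2 = -/F/- → run F
t=47: L0/L1/L2 = -/F/- → run F
t=48: (idle)
t=49: (idle)

running at tick 16 = H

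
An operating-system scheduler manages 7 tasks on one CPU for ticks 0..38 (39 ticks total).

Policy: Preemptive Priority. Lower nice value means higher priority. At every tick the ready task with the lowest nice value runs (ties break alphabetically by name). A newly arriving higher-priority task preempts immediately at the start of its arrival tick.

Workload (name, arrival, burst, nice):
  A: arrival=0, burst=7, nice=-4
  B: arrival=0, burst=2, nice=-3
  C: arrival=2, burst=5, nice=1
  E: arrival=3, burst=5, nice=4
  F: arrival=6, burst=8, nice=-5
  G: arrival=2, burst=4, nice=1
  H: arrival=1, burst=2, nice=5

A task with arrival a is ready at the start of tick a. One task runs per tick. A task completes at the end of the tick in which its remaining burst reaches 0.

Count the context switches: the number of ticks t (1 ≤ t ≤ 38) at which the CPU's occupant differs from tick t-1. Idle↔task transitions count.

context switches = 8

t=0: ready={A,B} → run A
t=1: ready={A,B,H} → run A
t=2: ready={A,B,C,G,H} → run A
t=3: ready={A,B,C,E,G,H} → run A
t=4: ready={A,B,C,E,G,H} → run A
t=5: ready={A,B,C,E,G,H} → run A
t=6: ready={A,B,C,E,F,G,H} → run F
t=7: ready={A,B,C,E,F,G,H} → run F
t=8: ready={A,B,C,E,F,G,H} → run F
t=9: ready={A,B,C,E,F,G,H} → run F
t=10: ready={A,B,C,E,F,G,H} → run F
t=11: ready={A,B,C,E,F,G,H} → run F
t=12: ready={A,B,C,E,F,G,H} → run F
t=13: ready={A,B,C,E,F,G,H} → run F
t=14: ready={A,B,C,E,G,H} → run A
t=15: ready={B,C,E,G,H} → run B
t=16: ready={B,C,E,G,H} → run B
t=17: ready={C,E,G,H} → run C
t=18: ready={C,E,G,H} → run C
t=19: ready={C,E,G,H} → run C
t=20: ready={C,E,G,H} → run C
t=21: ready={C,E,G,H} → run C
t=22: ready={E,G,H} → run G
t=23: ready={E,G,H} → run G
t=24: ready={E,G,H} → run G
t=25: ready={E,G,H} → run G
t=26: ready={E,H} → run E
t=27: ready={E,H} → run E
t=28: ready={E,H} → run E
t=29: ready={E,H} → run E
t=30: ready={E,H} → run E
t=31: ready={H} → run H
t=32: ready={H} → run H
t=33: (idle)
t=34: (idle)
t=35: (idle)
t=36: (idle)
t=37: (idle)
t=38: (idle)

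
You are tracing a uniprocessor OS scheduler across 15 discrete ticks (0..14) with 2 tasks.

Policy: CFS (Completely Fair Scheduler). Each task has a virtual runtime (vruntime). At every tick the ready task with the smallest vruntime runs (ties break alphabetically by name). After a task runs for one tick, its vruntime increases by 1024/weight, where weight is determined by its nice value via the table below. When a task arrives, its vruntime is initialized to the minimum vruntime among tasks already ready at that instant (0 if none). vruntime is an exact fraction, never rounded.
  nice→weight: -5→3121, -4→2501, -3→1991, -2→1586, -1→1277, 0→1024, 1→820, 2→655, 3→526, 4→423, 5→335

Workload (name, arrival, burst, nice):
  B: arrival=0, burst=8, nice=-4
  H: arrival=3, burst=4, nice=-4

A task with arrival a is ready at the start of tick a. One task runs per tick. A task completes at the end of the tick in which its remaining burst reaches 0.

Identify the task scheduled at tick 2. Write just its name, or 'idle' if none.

running at tick 2 = B

t=0: vr[B=0] → run B
t=1: vr[B=1024/2501] → run B
t=2: vr[B=2048/2501] → run B
t=3: vr[B=3072/2501 H=3072/2501] → run B
t=4: vr[B=4096/2501 H=3072/2501] → run H
t=5: vr[B=4096/2501 H=4096/2501] → run B
t=6: vr[B=5120/2501 H=4096/2501] → run H
t=7: vr[B=5120/2501 H=5120/2501] → run B
t=8: vr[B=6144/2501 H=5120/2501] → run H
t=9: vr[B=6144/2501 H=6144/2501] → run B
t=10: vr[B=7168/2501 H=6144/2501] → run H
t=11: vr[B=7168/2501] → run B
t=12: (idle)
t=13: (idle)
t=14: (idle)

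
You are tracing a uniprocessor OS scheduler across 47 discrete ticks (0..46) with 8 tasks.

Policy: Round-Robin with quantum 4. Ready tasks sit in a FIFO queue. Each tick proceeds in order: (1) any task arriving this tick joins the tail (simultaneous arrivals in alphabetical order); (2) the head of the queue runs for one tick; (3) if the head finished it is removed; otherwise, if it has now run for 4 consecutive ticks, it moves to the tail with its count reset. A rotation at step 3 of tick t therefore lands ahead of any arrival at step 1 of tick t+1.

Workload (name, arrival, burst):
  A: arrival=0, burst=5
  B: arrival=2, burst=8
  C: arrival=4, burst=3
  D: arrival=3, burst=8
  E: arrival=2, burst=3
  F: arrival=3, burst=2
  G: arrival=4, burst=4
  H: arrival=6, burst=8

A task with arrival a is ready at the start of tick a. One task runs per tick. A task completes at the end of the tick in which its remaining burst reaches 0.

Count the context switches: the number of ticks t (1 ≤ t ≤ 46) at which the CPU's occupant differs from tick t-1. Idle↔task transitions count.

context switches = 12

t=0: queue=[A] q_used=0 → run A
t=1: queue=[A] q_used=1 → run A
t=2: queue=[A,B,E] q_used=2 → run A
t=3: queue=[A,B,E,D,F] q_used=3 → run A
t=4: queue=[B,E,D,F,A,C,G] q_used=0 → run B
t=5: queue=[B,E,D,F,A,C,G] q_used=1 → run B
t=6: queue=[B,E,D,F,A,C,G,H] q_used=2 → run B
t=7: queue=[B,E,D,F,A,C,G,H] q_used=3 → run B
t=8: queue=[E,D,F,A,C,G,H,B] q_used=0 → run E
t=9: queue=[E,D,F,A,C,G,H,B] q_used=1 → run E
t=10: queue=[E,D,F,A,C,G,H,B] q_used=2 → run E
t=11: queue=[D,F,A,C,G,H,B] q_used=0 → run D
t=12: queue=[D,F,A,C,G,H,B] q_used=1 → run D
t=13: queue=[D,F,A,C,G,H,B] q_used=2 → run D
t=14: queue=[D,F,A,C,G,H,B] q_used=3 → run D
t=15: queue=[F,A,C,G,H,B,D] q_used=0 → run F
t=16: queue=[F,A,C,G,H,B,D] q_used=1 → run F
t=17: queue=[A,C,G,H,B,D] q_used=0 → run A
t=18: queue=[C,G,H,B,D] q_used=0 → run C
t=19: queue=[C,G,H,B,D] q_used=1 → run C
t=20: queue=[C,G,H,B,D] q_used=2 → run C
t=21: queue=[G,H,B,D] q_used=0 → run G
t=22: queue=[G,H,B,D] q_used=1 → run G
t=23: queue=[G,H,B,D] q_used=2 → run G
t=24: queue=[G,H,B,D] q_used=3 → run G
t=25: queue=[H,B,D] q_used=0 → run H
t=26: queue=[H,B,D] q_used=1 → run H
t=27: queue=[H,B,D] q_used=2 → run H
t=28: queue=[H,B,D] q_used=3 → run H
t=29: queue=[B,D,H] q_used=0 → run B
t=30: queue=[B,D,H] q_used=1 → run B
t=31: queue=[B,D,H] q_used=2 → run B
t=32: queue=[B,D,H] q_used=3 → run B
t=33: queue=[D,H] q_used=0 → run D
t=34: queue=[D,H] q_used=1 → run D
t=35: queue=[D,H] q_used=2 → run D
t=36: queue=[D,H] q_used=3 → run D
t=37: queue=[H] q_used=0 → run H
t=38: queue=[H] q_used=1 → run H
t=39: queue=[H] q_used=2 → run H
t=40: queue=[H] q_used=3 → run H
t=41: (idle)
t=42: (idle)
t=43: (idle)
t=44: (idle)
t=45: (idle)
t=46: (idle)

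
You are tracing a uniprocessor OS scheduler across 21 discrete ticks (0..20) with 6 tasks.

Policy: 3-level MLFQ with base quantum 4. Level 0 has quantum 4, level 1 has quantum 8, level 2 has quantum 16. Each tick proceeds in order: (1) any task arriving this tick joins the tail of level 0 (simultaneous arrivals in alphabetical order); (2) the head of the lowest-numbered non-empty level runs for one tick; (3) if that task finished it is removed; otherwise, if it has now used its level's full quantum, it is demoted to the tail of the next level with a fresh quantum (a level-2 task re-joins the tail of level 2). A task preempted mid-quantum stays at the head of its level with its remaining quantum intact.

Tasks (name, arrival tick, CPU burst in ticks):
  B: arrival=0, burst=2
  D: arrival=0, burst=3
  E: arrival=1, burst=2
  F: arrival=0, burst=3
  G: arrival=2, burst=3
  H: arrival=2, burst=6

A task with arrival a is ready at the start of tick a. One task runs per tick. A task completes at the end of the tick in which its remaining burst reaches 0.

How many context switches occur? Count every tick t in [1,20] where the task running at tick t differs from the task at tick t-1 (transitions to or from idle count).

context switches = 6

t=0: L0/L1/L2 = BDF/-/- → run B
t=1: L0/L1/L2 = BDFE/-/- → run B
t=2: L0/L1/L2 = DFEGH/-/- → run D
t=3: L0/L1/L2 = DFEGH/-/- → run D
t=4: L0/L1/L2 = DFEGH/-/- → run D
t=5: L0/L1/L2 = FEGH/-/- → run F
t=6: L0/L1/L2 = FEGH/-/- → run F
t=7: L0/L1/L2 = FEGH/-/- → run F
t=8: L0/L1/L2 = EGH/-/- → run E
t=9: L0/L1/L2 = EGH/-/- → run E
t=10: L0/L1/L2 = GH/-/- → run G
t=11: L0/L1/L2 = GH/-/- → run G
t=12: L0/L1/L2 = GH/-/- → run G
t=13: L0/L1/L2 = H/-/- → run H
t=14: L0/L1/L2 = H/-/- → run H
t=15: L0/L1/L2 = H/-/- → run H
t=16: L0/L1/L2 = H/-/- → run H
t=17: L0/L1/L2 = -/H/- → run H
t=18: L0/L1/L2 = -/H/- → run H
t=19: (idle)
t=20: (idle)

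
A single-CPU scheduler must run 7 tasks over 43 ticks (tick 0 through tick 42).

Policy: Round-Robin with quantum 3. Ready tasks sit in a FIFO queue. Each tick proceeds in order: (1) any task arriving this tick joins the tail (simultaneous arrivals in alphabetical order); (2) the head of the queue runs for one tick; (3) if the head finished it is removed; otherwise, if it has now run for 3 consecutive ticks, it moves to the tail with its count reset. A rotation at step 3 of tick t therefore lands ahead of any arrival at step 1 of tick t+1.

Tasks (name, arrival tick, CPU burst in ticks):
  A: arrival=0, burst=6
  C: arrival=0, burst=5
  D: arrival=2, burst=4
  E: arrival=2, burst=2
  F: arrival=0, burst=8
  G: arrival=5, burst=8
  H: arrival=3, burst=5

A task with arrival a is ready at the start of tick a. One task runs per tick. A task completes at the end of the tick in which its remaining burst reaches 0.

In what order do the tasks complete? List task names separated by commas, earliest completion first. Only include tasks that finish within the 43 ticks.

t=0: queue=[A,C,F] q_used=0 → run A
t=1: queue=[A,C,F] q_used=1 → run A
t=2: queue=[A,C,F,D,E] q_used=2 → run A
t=3: queue=[C,F,D,E,A,H] q_used=0 → run C
t=4: queue=[C,F,D,E,A,H] q_used=1 → run C
t=5: queue=[C,F,D,E,A,H,G] q_used=2 → run C
t=6: queue=[F,D,E,A,H,G,C] q_used=0 → run F
t=7: queue=[F,D,E,A,H,G,C] q_used=1 → run F
t=8: queue=[F,D,E,A,H,G,C] q_used=2 → run F
t=9: queue=[D,E,A,H,G,C,F] q_used=0 → run D
t=10: queue=[D,E,A,H,G,C,F] q_used=1 → run D
t=11: queue=[D,E,A,H,G,C,F] q_used=2 → run D
t=12: queue=[E,A,H,G,C,F,D] q_used=0 → run E
t=13: queue=[E,A,H,G,C,F,D] q_used=1 → run E
t=14: queue=[A,H,G,C,F,D] q_used=0 → run A
t=15: queue=[A,H,G,C,F,D] q_used=1 → run A
t=16: queue=[A,H,G,C,F,D] q_used=2 → run A
t=17: queue=[H,G,C,F,D] q_used=0 → run H
t=18: queue=[H,G,C,F,D] q_used=1 → run H
t=19: queue=[H,G,C,F,D] q_used=2 → run H
t=20: queue=[G,C,F,D,H] q_used=0 → run G
t=21: queue=[G,C,F,D,H] q_used=1 → run G
t=22: queue=[G,C,F,D,H] q_used=2 → run G
t=23: queue=[C,F,D,H,G] q_used=0 → run C
t=24: queue=[C,F,D,H,G] q_used=1 → run C
t=25: queue=[F,D,H,G] q_used=0 → run F
t=26: queue=[F,D,H,G] q_used=1 → run F
t=27: queue=[F,D,H,G] q_used=2 → run F
t=28: queue=[D,H,G,F] q_used=0 → run D
t=29: queue=[H,G,F] q_used=0 → run H
t=30: queue=[H,G,F] q_used=1 → run H
t=31: queue=[G,F] q_used=0 → run G
t=32: queue=[G,F] q_used=1 → run G
t=33: queue=[G,F] q_used=2 → run G
t=34: queue=[F,G] q_used=0 → run F
t=35: queue=[F,G] q_used=1 → run F
t=36: queue=[G] q_used=0 → run G
t=37: queue=[G] q_used=1 → run G
t=38: (idle)
t=39: (idle)
t=40: (idle)
t=41: (idle)
t=42: (idle)

completion order = E, A, C, D, H, F, G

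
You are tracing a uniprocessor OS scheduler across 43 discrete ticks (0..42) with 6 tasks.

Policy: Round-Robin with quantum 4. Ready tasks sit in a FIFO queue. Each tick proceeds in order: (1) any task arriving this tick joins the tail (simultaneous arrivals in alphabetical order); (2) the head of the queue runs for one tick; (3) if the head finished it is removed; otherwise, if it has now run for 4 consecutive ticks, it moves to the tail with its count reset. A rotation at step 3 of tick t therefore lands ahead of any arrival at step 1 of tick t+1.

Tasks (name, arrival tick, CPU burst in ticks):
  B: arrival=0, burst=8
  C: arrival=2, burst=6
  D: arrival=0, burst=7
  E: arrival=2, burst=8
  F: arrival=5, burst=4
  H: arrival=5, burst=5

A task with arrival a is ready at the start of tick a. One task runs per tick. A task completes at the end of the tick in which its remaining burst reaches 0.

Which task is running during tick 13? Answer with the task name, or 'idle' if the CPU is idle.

t=0: queue=[B,D] q_used=0 → run B
t=1: queue=[B,D] q_used=1 → run B
t=2: queue=[B,D,C,E] q_used=2 → run B
t=3: queue=[B,D,C,E] q_used=3 → run B
t=4: queue=[D,C,E,B] q_used=0 → run D
t=5: queue=[D,C,E,B,F,H] q_used=1 → run D
t=6: queue=[D,C,E,B,F,H] q_used=2 → run D
t=7: queue=[D,C,E,B,F,H] q_used=3 → run D
t=8: queue=[C,E,B,F,H,D] q_used=0 → run C
t=9: queue=[C,E,B,F,H,D] q_used=1 → run C
t=10: queue=[C,E,B,F,H,D] q_used=2 → run C
t=11: queue=[C,E,B,F,H,D] q_used=3 → run C
t=12: queue=[E,B,F,H,D,C] q_used=0 → run E
t=13: queue=[E,B,F,H,D,C] q_used=1 → run E
t=14: queue=[E,B,F,H,D,C] q_used=2 → run E
t=15: queue=[E,B,F,H,D,C] q_used=3 → run E
t=16: queue=[B,F,H,D,C,E] q_used=0 → run B
t=17: queue=[B,F,H,D,C,E] q_used=1 → run B
t=18: queue=[B,F,H,D,C,E] q_used=2 → run B
t=19: queue=[B,F,H,D,C,E] q_used=3 → run B
t=20: queue=[F,H,D,C,E] q_used=0 → run F
t=21: queue=[F,H,D,C,E] q_used=1 → run F
t=22: queue=[F,H,D,C,E] q_used=2 → run F
t=23: queue=[F,H,D,C,E] q_used=3 → run F
t=24: queue=[H,D,C,E] q_used=0 → run H
t=25: queue=[H,D,C,E] q_used=1 → run H
t=26: queue=[H,D,C,E] q_used=2 → run H
t=27: queue=[H,D,C,E] q_used=3 → run H
t=28: queue=[D,C,E,H] q_used=0 → run D
t=29: queue=[D,C,E,H] q_used=1 → run D
t=30: queue=[D,C,E,H] q_used=2 → run D
t=31: queue=[C,E,H] q_used=0 → run C
t=32: queue=[C,E,H] q_used=1 → run C
t=33: queue=[E,H] q_used=0 → run E
t=34: queue=[E,H] q_used=1 → run E
t=35: queue=[E,H] q_used=2 → run E
t=36: queue=[E,H] q_used=3 → run E
t=37: queue=[H] q_used=0 → run H
t=38: (idle)
t=39: (idle)
t=40: (idle)
t=41: (idle)
t=42: (idle)

running at tick 13 = E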